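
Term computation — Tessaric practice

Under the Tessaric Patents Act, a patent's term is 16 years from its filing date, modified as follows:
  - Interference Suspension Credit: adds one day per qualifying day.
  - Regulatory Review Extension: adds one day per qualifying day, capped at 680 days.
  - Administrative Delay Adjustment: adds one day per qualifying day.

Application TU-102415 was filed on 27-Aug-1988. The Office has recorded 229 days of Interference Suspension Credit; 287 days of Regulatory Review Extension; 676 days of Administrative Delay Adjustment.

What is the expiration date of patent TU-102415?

Base term: filing date + 16 years → 27 August 2004.
Interference Suspension Credit: +229 days → 13 April 2005.
Regulatory Review Extension: 287 days (within the 680-day cap) → +287 days → 25 January 2006.
Administrative Delay Adjustment: +676 days → 2 December 2007.

2007-12-02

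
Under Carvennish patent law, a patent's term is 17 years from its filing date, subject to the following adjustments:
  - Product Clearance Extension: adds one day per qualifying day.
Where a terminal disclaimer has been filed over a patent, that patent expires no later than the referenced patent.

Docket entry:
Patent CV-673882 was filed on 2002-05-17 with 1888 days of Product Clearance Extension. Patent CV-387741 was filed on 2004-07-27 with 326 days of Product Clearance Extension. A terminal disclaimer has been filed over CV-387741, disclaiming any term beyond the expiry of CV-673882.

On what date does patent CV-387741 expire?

Natural term of CV-387741:
  Base: filing + 17 years → 27 July 2021.
  Product Clearance Extension: +326 days → 18 June 2022.
Expiry of referenced patent CV-673882:
  Base: filing + 17 years → 17 May 2019.
  Product Clearance Extension: +1888 days → 17 July 2024.
Terminal disclaimer: CV-387741 expires on the earlier of 18 June 2022 and 17 July 2024.

2022-06-18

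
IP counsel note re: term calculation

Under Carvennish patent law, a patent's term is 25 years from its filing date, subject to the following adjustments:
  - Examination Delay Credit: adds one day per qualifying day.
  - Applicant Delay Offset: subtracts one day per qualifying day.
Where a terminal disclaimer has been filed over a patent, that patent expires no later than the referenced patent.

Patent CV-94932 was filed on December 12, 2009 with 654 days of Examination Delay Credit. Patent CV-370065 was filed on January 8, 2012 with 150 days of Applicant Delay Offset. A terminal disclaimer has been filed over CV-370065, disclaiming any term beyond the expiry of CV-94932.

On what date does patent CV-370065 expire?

2036-08-11

Natural term of CV-370065:
  Base: filing + 25 years → 8 January 2037.
  Applicant Delay Offset: −150 days → 11 August 2036.
Expiry of referenced patent CV-94932:
  Base: filing + 25 years → 12 December 2034.
  Examination Delay Credit: +654 days → 26 September 2036.
Terminal disclaimer: CV-370065 expires on the earlier of 11 August 2036 and 26 September 2036.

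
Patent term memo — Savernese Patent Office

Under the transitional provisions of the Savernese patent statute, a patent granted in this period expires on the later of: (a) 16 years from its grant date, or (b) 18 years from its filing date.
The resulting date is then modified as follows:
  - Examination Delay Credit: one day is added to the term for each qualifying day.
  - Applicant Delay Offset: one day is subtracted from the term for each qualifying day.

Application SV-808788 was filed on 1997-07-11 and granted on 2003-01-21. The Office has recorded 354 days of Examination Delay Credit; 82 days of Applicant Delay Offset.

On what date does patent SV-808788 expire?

(a) grant + 16 years → 21 January 2019.
(b) filing + 18 years → 11 July 2015.
Later of the two: 21 January 2019.
Examination Delay Credit: +354 days → 10 January 2020.
Applicant Delay Offset: −82 days → 20 October 2019.

October 20, 2019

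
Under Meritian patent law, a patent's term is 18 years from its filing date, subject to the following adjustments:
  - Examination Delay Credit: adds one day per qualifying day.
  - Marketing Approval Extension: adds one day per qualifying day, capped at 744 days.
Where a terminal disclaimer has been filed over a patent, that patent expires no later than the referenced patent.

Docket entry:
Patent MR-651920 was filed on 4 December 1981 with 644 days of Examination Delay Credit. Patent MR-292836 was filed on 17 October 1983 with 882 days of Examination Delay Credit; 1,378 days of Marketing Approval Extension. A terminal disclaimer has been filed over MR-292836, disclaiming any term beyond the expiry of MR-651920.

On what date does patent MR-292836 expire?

September 8, 2001

Natural term of MR-292836:
  Base: filing + 18 years → 17 October 2001.
  Examination Delay Credit: +882 days → 17 March 2004.
  Marketing Approval Extension: 1378 days claimed exceeds the 744-day cap, so +744 days → 31 March 2006.
Expiry of referenced patent MR-651920:
  Base: filing + 18 years → 4 December 1999.
  Examination Delay Credit: +644 days → 8 September 2001.
Terminal disclaimer: MR-292836 expires on the earlier of 31 March 2006 and 8 September 2001.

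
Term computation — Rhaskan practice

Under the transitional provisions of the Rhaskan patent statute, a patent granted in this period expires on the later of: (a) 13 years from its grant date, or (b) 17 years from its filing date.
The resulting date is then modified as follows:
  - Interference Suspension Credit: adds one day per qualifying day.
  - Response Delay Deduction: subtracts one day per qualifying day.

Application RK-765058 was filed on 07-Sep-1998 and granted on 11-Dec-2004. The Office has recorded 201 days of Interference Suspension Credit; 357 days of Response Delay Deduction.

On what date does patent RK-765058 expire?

July 8, 2017

(a) grant + 13 years → 11 December 2017.
(b) filing + 17 years → 7 September 2015.
Later of the two: 11 December 2017.
Interference Suspension Credit: +201 days → 30 June 2018.
Response Delay Deduction: −357 days → 8 July 2017.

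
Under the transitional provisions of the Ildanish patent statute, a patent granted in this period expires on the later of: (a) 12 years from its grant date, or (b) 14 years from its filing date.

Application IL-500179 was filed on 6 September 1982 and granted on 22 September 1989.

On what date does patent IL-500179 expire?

September 22, 2001

(a) grant + 12 years → 22 September 2001.
(b) filing + 14 years → 6 September 1996.
Later of the two: 22 September 2001.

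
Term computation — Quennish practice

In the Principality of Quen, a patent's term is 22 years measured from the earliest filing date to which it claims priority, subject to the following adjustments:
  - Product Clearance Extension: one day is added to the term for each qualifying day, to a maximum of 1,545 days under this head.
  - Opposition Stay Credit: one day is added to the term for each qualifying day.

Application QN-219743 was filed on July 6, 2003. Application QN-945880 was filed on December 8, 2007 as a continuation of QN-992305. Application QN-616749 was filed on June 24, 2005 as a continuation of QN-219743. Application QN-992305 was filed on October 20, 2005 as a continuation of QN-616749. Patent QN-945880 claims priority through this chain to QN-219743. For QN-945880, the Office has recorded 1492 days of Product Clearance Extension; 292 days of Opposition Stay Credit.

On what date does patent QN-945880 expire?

2030-05-25

Earliest priority filing: 6 July 2003.
Base term: 6 July 2003 + 22 years → 6 July 2025.
Product Clearance Extension: 1492 days (within the 1545-day cap) → +1492 days → 6 August 2029.
Opposition Stay Credit: +292 days → 25 May 2030.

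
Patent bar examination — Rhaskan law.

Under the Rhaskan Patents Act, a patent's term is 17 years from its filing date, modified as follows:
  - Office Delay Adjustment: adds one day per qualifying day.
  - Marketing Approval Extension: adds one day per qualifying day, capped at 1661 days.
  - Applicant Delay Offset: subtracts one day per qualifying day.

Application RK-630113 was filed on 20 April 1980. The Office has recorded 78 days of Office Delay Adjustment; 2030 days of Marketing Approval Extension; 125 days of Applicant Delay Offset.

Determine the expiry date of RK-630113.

September 20, 2001

Base term: filing date + 17 years → 20 April 1997.
Office Delay Adjustment: +78 days → 7 July 1997.
Marketing Approval Extension: 2030 days claimed exceeds the 1661-day cap, so +1661 days → 23 January 2002.
Applicant Delay Offset: −125 days → 20 September 2001.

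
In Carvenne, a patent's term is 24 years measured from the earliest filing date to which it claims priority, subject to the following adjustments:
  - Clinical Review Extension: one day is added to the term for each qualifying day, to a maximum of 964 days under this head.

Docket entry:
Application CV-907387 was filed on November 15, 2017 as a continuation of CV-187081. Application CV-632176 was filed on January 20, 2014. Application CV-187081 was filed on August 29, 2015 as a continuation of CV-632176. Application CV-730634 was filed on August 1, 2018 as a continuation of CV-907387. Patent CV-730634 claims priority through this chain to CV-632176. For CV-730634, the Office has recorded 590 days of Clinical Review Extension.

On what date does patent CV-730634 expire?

Earliest priority filing: 20 January 2014.
Base term: 20 January 2014 + 24 years → 20 January 2038.
Clinical Review Extension: 590 days (within the 964-day cap) → +590 days → 2 September 2039.

2039-09-02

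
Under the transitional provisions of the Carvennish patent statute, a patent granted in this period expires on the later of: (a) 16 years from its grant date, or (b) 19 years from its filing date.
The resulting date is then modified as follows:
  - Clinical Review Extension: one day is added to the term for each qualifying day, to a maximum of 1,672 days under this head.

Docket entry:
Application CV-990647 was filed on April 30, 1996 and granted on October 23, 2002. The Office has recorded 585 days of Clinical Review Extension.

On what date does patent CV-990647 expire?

(a) grant + 16 years → 23 October 2018.
(b) filing + 19 years → 30 April 2015.
Later of the two: 23 October 2018.
Clinical Review Extension: 585 days (within the 1672-day cap) → +585 days → 30 May 2020.

2020-05-30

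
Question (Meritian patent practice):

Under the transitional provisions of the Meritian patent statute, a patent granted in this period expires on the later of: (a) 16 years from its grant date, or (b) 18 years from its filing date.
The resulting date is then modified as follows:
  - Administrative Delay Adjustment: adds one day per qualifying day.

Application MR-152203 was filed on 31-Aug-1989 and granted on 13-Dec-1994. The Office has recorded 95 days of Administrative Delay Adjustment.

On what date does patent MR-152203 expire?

March 18, 2011

(a) grant + 16 years → 13 December 2010.
(b) filing + 18 years → 31 August 2007.
Later of the two: 13 December 2010.
Administrative Delay Adjustment: +95 days → 18 March 2011.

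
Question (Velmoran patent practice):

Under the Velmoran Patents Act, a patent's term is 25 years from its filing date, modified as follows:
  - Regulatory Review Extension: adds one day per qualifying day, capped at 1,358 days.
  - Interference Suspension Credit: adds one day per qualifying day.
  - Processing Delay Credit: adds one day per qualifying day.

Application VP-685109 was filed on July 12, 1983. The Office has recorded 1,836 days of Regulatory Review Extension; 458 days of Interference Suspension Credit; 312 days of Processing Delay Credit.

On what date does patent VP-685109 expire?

Base term: filing date + 25 years → 12 July 2008.
Regulatory Review Extension: 1836 days claimed exceeds the 1358-day cap, so +1358 days → 31 March 2012.
Interference Suspension Credit: +458 days → 2 July 2013.
Processing Delay Credit: +312 days → 10 May 2014.

May 10, 2014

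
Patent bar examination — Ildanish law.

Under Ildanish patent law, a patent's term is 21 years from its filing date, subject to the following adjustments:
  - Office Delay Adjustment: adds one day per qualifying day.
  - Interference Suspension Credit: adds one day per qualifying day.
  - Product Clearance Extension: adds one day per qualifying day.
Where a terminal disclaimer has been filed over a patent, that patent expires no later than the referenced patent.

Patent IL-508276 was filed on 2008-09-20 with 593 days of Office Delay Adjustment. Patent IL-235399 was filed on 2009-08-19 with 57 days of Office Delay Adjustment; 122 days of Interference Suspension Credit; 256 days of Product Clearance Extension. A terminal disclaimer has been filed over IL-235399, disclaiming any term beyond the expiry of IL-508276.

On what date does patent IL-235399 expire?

Natural term of IL-235399:
  Base: filing + 21 years → 19 August 2030.
  Office Delay Adjustment: +57 days → 15 October 2030.
  Interference Suspension Credit: +122 days → 14 February 2031.
  Product Clearance Extension: +256 days → 28 October 2031.
Expiry of referenced patent IL-508276:
  Base: filing + 21 years → 20 September 2029.
  Office Delay Adjustment: +593 days → 6 May 2031.
Terminal disclaimer: IL-235399 expires on the earlier of 28 October 2031 and 6 May 2031.

2031-05-06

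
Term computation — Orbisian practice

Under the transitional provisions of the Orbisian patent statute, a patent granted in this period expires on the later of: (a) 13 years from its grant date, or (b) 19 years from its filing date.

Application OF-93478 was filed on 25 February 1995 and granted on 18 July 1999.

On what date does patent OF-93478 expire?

February 25, 2014

(a) grant + 13 years → 18 July 2012.
(b) filing + 19 years → 25 February 2014.
Later of the two: 25 February 2014.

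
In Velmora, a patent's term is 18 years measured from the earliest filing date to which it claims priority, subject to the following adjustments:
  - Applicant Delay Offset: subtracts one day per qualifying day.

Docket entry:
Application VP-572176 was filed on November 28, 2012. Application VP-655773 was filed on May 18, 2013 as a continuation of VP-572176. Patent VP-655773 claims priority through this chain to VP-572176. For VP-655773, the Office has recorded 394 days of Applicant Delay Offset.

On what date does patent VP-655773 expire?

2029-10-30

Earliest priority filing: 28 November 2012.
Base term: 28 November 2012 + 18 years → 28 November 2030.
Applicant Delay Offset: −394 days → 30 October 2029.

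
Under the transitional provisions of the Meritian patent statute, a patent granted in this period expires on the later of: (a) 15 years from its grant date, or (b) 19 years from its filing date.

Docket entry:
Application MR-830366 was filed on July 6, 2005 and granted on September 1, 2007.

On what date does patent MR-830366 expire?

2024-07-06

(a) grant + 15 years → 1 September 2022.
(b) filing + 19 years → 6 July 2024.
Later of the two: 6 July 2024.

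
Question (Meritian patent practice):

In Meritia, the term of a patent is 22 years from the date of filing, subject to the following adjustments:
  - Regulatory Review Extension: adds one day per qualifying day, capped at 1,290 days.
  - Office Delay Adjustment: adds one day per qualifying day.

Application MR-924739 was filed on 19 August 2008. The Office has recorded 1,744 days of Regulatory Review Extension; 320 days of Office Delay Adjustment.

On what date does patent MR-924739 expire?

Base term: filing date + 22 years → 19 August 2030.
Regulatory Review Extension: 1744 days claimed exceeds the 1290-day cap, so +1290 days → 1 March 2034.
Office Delay Adjustment: +320 days → 15 January 2035.

2035-01-15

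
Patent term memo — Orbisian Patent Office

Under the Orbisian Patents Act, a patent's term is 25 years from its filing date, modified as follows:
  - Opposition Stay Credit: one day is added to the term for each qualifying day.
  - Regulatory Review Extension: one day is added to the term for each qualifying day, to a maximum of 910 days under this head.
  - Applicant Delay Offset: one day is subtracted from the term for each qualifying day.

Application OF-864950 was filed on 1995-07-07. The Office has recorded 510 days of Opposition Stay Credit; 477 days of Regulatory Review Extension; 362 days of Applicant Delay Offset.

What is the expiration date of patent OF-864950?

March 24, 2022

Base term: filing date + 25 years → 7 July 2020.
Opposition Stay Credit: +510 days → 29 November 2021.
Regulatory Review Extension: 477 days (within the 910-day cap) → +477 days → 21 March 2023.
Applicant Delay Offset: −362 days → 24 March 2022.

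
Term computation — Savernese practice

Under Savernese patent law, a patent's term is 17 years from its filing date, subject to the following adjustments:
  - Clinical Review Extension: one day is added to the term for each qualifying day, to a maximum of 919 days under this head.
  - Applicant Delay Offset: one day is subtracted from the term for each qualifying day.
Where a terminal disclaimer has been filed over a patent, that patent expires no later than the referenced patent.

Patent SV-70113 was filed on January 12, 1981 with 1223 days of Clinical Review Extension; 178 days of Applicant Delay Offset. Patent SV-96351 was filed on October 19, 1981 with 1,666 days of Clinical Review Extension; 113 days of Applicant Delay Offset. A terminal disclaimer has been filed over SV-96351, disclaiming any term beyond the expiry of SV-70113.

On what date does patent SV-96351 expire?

2000-01-23

Natural term of SV-96351:
  Base: filing + 17 years → 19 October 1998.
  Clinical Review Extension: 1666 days claimed exceeds the 919-day cap, so +919 days → 25 April 2001.
  Applicant Delay Offset: −113 days → 2 January 2001.
Expiry of referenced patent SV-70113:
  Base: filing + 17 years → 12 January 1998.
  Clinical Review Extension: 1223 days claimed exceeds the 919-day cap, so +919 days → 19 July 2000.
  Applicant Delay Offset: −178 days → 23 January 2000.
Terminal disclaimer: SV-96351 expires on the earlier of 2 January 2001 and 23 January 2000.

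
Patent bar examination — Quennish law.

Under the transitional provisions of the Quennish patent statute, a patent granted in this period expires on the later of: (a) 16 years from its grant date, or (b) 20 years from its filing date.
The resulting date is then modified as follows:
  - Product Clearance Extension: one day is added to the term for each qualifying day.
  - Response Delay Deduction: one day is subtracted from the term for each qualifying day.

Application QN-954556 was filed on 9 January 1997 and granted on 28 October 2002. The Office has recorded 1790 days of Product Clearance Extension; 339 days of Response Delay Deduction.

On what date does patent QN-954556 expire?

(a) grant + 16 years → 28 October 2018.
(b) filing + 20 years → 9 January 2017.
Later of the two: 28 October 2018.
Product Clearance Extension: +1790 days → 22 September 2023.
Response Delay Deduction: −339 days → 18 October 2022.

October 18, 2022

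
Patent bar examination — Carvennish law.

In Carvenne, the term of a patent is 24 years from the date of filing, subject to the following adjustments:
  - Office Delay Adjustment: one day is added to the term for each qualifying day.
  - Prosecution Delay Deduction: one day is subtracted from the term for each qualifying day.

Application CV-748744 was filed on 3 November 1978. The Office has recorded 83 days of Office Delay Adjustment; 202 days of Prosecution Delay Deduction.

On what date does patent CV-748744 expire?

July 7, 2002

Base term: filing date + 24 years → 3 November 2002.
Office Delay Adjustment: +83 days → 25 January 2003.
Prosecution Delay Deduction: −202 days → 7 July 2002.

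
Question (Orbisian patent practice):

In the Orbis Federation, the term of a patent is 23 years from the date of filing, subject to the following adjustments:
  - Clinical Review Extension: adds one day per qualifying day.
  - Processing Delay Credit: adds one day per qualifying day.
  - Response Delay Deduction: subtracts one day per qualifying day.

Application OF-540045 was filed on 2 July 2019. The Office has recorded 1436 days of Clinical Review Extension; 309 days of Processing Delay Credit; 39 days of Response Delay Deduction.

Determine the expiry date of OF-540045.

2047-03-04

Base term: filing date + 23 years → 2 July 2042.
Clinical Review Extension: +1436 days → 7 June 2046.
Processing Delay Credit: +309 days → 12 April 2047.
Response Delay Deduction: −39 days → 4 March 2047.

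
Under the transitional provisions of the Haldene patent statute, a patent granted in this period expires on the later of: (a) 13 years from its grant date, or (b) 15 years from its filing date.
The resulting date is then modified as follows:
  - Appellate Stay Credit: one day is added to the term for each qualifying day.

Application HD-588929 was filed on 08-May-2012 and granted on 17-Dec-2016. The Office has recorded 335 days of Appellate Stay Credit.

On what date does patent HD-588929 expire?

2030-11-17

(a) grant + 13 years → 17 December 2029.
(b) filing + 15 years → 8 May 2027.
Later of the two: 17 December 2029.
Appellate Stay Credit: +335 days → 17 November 2030.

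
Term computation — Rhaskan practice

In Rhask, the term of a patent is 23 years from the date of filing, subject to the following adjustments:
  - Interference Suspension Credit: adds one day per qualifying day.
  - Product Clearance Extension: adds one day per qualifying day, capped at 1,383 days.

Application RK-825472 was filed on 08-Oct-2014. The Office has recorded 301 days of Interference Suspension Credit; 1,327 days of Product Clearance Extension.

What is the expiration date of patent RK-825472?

Base term: filing date + 23 years → 8 October 2037.
Interference Suspension Credit: +301 days → 5 August 2038.
Product Clearance Extension: 1327 days (within the 1383-day cap) → +1327 days → 24 March 2042.

March 24, 2042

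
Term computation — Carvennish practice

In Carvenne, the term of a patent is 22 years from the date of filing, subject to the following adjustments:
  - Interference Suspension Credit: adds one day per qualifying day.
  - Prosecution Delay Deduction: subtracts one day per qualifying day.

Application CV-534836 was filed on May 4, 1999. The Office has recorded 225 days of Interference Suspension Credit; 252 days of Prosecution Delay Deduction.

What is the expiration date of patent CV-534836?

Base term: filing date + 22 years → 4 May 2021.
Interference Suspension Credit: +225 days → 15 December 2021.
Prosecution Delay Deduction: −252 days → 7 April 2021.

April 7, 2021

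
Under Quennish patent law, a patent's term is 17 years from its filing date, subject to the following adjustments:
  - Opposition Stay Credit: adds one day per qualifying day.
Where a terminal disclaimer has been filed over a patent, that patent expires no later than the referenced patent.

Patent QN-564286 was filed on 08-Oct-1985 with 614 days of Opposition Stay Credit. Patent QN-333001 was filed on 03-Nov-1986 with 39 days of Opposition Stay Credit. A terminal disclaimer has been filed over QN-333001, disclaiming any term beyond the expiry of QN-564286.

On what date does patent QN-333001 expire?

Natural term of QN-333001:
  Base: filing + 17 years → 3 November 2003.
  Opposition Stay Credit: +39 days → 12 December 2003.
Expiry of referenced patent QN-564286:
  Base: filing + 17 years → 8 October 2002.
  Opposition Stay Credit: +614 days → 13 June 2004.
Terminal disclaimer: QN-333001 expires on the earlier of 12 December 2003 and 13 June 2004.

December 12, 2003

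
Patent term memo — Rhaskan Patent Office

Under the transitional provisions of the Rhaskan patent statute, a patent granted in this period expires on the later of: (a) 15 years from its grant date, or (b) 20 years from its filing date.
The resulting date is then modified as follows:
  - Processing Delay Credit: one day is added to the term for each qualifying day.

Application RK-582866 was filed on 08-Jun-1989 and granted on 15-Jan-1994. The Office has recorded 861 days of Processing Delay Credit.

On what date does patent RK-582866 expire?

(a) grant + 15 years → 15 January 2009.
(b) filing + 20 years → 8 June 2009.
Later of the two: 8 June 2009.
Processing Delay Credit: +861 days → 17 October 2011.

2011-10-17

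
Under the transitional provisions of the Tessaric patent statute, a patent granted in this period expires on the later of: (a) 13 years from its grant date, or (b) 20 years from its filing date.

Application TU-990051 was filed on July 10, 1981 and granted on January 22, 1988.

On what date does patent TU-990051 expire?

July 10, 2001

(a) grant + 13 years → 22 January 2001.
(b) filing + 20 years → 10 July 2001.
Later of the two: 10 July 2001.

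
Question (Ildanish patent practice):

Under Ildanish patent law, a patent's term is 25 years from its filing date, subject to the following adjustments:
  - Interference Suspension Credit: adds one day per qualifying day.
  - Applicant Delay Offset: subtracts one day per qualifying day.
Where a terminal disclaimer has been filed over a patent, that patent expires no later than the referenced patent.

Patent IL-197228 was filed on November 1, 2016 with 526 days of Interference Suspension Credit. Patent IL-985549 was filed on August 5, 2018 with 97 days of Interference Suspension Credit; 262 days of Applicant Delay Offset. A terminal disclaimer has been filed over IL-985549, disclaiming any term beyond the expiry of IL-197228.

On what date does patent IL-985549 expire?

Natural term of IL-985549:
  Base: filing + 25 years → 5 August 2043.
  Interference Suspension Credit: +97 days → 10 November 2043.
  Applicant Delay Offset: −262 days → 21 February 2043.
Expiry of referenced patent IL-197228:
  Base: filing + 25 years → 1 November 2041.
  Interference Suspension Credit: +526 days → 11 April 2043.
Terminal disclaimer: IL-985549 expires on the earlier of 21 February 2043 and 11 April 2043.

February 21, 2043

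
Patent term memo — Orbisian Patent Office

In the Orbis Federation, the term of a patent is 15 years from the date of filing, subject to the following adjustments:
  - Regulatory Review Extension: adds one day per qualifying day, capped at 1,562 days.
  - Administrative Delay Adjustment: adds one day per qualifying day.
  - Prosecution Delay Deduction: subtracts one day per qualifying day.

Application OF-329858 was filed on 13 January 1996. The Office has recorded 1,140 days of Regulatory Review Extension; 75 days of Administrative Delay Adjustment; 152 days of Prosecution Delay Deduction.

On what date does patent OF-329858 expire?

2013-12-11

Base term: filing date + 15 years → 13 January 2011.
Regulatory Review Extension: 1140 days (within the 1562-day cap) → +1140 days → 26 February 2014.
Administrative Delay Adjustment: +75 days → 12 May 2014.
Prosecution Delay Deduction: −152 days → 11 December 2013.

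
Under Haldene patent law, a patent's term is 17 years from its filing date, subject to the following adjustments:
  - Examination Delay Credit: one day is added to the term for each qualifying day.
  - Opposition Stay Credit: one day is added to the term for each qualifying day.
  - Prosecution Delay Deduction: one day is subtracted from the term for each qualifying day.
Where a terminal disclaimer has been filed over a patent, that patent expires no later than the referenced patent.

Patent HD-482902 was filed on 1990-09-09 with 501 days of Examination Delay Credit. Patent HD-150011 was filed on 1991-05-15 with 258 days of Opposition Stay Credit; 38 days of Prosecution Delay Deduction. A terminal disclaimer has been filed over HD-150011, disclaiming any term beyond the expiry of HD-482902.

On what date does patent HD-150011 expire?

Natural term of HD-150011:
  Base: filing + 17 years → 15 May 2008.
  Opposition Stay Credit: +258 days → 28 January 2009.
  Prosecution Delay Deduction: −38 days → 21 December 2008.
Expiry of referenced patent HD-482902:
  Base: filing + 17 years → 9 September 2007.
  Examination Delay Credit: +501 days → 22 January 2009.
Terminal disclaimer: HD-150011 expires on the earlier of 21 December 2008 and 22 January 2009.

December 21, 2008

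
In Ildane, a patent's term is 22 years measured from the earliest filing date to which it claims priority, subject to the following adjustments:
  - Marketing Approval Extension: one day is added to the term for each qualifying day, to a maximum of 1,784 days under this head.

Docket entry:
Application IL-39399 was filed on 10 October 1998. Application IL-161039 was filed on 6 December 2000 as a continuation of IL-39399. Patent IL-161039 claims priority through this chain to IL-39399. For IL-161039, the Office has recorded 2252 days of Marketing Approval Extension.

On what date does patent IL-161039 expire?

Earliest priority filing: 10 October 1998.
Base term: 10 October 1998 + 22 years → 10 October 2020.
Marketing Approval Extension: 2252 days claimed exceeds the 1784-day cap, so +1784 days → 29 August 2025.

2025-08-29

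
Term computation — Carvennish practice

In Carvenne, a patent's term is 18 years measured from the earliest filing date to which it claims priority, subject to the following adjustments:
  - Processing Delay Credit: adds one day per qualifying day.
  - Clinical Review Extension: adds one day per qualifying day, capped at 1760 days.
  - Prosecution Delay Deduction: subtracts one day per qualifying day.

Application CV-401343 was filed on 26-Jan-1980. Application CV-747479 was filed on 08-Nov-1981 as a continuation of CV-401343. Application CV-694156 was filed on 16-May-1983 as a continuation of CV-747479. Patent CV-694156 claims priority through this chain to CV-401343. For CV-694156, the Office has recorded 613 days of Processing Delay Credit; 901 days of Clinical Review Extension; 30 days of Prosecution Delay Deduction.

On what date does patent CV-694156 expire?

February 18, 2002

Earliest priority filing: 26 January 1980.
Base term: 26 January 1980 + 18 years → 26 January 1998.
Processing Delay Credit: +613 days → 1 October 1999.
Clinical Review Extension: 901 days (within the 1760-day cap) → +901 days → 20 March 2002.
Prosecution Delay Deduction: −30 days → 18 February 2002.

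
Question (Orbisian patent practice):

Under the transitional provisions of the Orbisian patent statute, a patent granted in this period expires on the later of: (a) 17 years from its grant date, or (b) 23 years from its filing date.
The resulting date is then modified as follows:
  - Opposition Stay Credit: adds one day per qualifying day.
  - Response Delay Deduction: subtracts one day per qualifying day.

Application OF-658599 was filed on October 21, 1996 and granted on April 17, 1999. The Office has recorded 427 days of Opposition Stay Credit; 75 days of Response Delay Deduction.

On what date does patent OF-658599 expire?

2020-10-07

(a) grant + 17 years → 17 April 2016.
(b) filing + 23 years → 21 October 2019.
Later of the two: 21 October 2019.
Opposition Stay Credit: +427 days → 21 December 2020.
Response Delay Deduction: −75 days → 7 October 2020.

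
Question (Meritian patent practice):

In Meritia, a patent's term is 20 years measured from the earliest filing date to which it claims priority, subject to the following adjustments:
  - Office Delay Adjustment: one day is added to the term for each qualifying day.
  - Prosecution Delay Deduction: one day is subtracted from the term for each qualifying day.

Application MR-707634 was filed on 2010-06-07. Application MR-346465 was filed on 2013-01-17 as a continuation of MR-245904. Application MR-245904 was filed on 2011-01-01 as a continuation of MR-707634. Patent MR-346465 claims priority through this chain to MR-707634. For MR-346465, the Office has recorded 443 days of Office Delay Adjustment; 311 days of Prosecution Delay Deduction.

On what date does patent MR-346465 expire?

Earliest priority filing: 7 June 2010.
Base term: 7 June 2010 + 20 years → 7 June 2030.
Office Delay Adjustment: +443 days → 24 August 2031.
Prosecution Delay Deduction: −311 days → 17 October 2030.

October 17, 2030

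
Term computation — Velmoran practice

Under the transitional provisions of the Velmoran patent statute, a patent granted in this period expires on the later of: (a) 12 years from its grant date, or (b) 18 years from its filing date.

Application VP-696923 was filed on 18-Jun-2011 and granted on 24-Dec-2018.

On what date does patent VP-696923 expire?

December 24, 2030

(a) grant + 12 years → 24 December 2030.
(b) filing + 18 years → 18 June 2029.
Later of the two: 24 December 2030.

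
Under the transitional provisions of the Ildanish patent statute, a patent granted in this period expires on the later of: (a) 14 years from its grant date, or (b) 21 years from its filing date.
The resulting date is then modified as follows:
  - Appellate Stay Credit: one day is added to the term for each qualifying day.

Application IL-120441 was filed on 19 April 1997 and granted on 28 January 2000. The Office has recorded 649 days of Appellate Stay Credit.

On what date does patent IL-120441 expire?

2020-01-28

(a) grant + 14 years → 28 January 2014.
(b) filing + 21 years → 19 April 2018.
Later of the two: 19 April 2018.
Appellate Stay Credit: +649 days → 28 January 2020.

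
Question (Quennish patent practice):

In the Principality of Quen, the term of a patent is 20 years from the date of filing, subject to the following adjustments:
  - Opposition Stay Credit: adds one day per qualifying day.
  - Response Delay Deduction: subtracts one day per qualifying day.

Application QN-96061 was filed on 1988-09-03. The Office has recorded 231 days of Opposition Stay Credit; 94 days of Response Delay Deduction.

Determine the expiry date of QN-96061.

January 18, 2009

Base term: filing date + 20 years → 3 September 2008.
Opposition Stay Credit: +231 days → 22 April 2009.
Response Delay Deduction: −94 days → 18 January 2009.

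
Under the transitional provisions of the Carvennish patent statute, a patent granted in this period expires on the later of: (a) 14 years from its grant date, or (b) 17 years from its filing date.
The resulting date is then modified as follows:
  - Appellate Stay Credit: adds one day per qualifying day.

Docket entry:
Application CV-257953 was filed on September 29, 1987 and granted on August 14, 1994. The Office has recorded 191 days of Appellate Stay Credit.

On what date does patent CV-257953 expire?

(a) grant + 14 years → 14 August 2008.
(b) filing + 17 years → 29 September 2004.
Later of the two: 14 August 2008.
Appellate Stay Credit: +191 days → 21 February 2009.

February 21, 2009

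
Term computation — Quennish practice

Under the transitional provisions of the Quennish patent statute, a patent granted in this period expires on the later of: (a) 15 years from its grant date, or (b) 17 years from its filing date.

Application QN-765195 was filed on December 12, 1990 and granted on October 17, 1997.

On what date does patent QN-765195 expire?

(a) grant + 15 years → 17 October 2012.
(b) filing + 17 years → 12 December 2007.
Later of the two: 17 October 2012.

2012-10-17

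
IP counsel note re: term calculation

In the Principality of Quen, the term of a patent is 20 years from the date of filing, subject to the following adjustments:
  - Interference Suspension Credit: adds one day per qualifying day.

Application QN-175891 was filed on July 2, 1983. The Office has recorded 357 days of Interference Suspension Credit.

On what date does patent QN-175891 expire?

2004-06-23

Base term: filing date + 20 years → 2 July 2003.
Interference Suspension Credit: +357 days → 23 June 2004.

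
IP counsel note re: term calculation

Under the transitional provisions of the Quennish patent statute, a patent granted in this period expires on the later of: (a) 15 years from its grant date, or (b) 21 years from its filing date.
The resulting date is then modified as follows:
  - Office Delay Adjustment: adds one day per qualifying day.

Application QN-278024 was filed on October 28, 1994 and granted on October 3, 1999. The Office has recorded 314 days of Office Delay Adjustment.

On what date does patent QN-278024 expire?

2016-09-06

(a) grant + 15 years → 3 October 2014.
(b) filing + 21 years → 28 October 2015.
Later of the two: 28 October 2015.
Office Delay Adjustment: +314 days → 6 September 2016.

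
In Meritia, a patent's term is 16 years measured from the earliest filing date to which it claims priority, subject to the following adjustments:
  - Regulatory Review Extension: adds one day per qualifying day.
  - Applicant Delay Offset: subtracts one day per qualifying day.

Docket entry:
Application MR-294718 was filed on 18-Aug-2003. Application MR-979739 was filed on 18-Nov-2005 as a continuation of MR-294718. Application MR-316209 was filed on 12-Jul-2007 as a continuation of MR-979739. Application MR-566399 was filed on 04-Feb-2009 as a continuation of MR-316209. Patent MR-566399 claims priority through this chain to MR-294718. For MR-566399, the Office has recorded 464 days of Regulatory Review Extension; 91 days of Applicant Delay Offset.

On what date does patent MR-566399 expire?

Earliest priority filing: 18 August 2003.
Base term: 18 August 2003 + 16 years → 18 August 2019.
Regulatory Review Extension: +464 days → 24 November 2020.
Applicant Delay Offset: −91 days → 25 August 2020.

2020-08-25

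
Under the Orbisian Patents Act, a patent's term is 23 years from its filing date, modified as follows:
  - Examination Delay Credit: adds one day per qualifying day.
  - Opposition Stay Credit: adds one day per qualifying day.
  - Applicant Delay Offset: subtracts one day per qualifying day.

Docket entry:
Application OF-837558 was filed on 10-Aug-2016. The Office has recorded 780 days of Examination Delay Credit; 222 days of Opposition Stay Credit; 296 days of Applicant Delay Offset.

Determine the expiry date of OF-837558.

Base term: filing date + 23 years → 10 August 2039.
Examination Delay Credit: +780 days → 28 September 2041.
Opposition Stay Credit: +222 days → 8 May 2042.
Applicant Delay Offset: −296 days → 16 July 2041.

July 16, 2041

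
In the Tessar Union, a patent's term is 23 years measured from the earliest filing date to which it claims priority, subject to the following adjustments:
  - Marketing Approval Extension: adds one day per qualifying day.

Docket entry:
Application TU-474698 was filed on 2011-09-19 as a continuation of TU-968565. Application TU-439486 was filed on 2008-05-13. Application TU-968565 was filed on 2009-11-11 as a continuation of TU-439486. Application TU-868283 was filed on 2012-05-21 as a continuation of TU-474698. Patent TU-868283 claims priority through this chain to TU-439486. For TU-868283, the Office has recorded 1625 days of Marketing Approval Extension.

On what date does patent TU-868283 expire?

Earliest priority filing: 13 May 2008.
Base term: 13 May 2008 + 23 years → 13 May 2031.
Marketing Approval Extension: +1625 days → 24 October 2035.

2035-10-24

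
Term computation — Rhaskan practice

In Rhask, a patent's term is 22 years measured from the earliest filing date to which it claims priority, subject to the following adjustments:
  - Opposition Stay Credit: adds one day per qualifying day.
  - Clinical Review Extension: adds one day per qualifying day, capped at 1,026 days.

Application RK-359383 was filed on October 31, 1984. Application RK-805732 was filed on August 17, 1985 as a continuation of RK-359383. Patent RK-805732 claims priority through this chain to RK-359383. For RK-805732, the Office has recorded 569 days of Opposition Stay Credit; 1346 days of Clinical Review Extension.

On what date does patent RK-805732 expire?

March 14, 2011

Earliest priority filing: 31 October 1984.
Base term: 31 October 1984 + 22 years → 31 October 2006.
Opposition Stay Credit: +569 days → 22 May 2008.
Clinical Review Extension: 1346 days claimed exceeds the 1026-day cap, so +1026 days → 14 March 2011.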